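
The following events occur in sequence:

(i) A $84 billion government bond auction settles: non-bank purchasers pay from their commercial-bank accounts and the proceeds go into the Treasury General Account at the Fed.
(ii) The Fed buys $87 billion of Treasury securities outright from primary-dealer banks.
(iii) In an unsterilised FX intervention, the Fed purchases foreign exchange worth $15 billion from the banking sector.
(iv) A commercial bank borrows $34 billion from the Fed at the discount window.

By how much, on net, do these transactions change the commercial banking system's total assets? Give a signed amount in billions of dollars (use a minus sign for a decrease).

Government account inflow $84 billion: bank balance sheets shrink → −$84B.
OMO purchase (from banks) $87 billion: just an asset swap on bank balance sheets → 0.
FX purchase $15 billion: just an asset swap on bank balance sheets → 0.
Discount-window loan $34 billion: bank balance sheets expand → +$34B.
Net: −84 + 0 + 0 + 34 = -$50 billion.

-$50 billion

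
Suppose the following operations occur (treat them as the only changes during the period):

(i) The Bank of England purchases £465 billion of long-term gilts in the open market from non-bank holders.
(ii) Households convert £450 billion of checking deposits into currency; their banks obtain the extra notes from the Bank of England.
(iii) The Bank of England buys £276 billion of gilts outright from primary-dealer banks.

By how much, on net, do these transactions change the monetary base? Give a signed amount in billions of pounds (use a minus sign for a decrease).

Asset purchase (from non-banks) £465 billion: Bank of England balance sheet expands → +£465B.
Currency withdrawal £450 billion: just a shift between currency and reserves — both are base money → 0.
OMO purchase (from banks) £276 billion: Bank of England balance sheet expands → +£276B.
Net: 465 + 0 + 276 = +£741 billion.

+£741 billion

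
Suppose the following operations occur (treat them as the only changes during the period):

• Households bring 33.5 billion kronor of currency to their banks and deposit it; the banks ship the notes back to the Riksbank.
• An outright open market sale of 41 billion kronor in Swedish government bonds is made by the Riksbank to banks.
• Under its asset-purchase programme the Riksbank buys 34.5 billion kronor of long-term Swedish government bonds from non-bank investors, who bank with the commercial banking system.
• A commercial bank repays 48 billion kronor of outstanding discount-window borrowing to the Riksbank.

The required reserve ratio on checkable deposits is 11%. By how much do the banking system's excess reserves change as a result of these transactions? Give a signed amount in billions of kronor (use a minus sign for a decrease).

-28.48 billion

Currency deposit 33.5 billion kronor: reserves +33.5B, deposits +33.5B.
OMO sale (to banks) 41 billion kronor: reserves −41B, deposits 0.
Asset purchase (from non-banks) 34.5 billion kronor: reserves +34.5B, deposits +34.5B.
Discount-window repayment 48 billion kronor: reserves −48B, deposits 0.
Totals: Δreserves = −21B, Δdeposits = +68B.
Δrequired reserves = 11% × +68B = +7.48B.
Δexcess reserves = Δreserves − Δrequired = −21B − (+7.48B) = -28.48 billion.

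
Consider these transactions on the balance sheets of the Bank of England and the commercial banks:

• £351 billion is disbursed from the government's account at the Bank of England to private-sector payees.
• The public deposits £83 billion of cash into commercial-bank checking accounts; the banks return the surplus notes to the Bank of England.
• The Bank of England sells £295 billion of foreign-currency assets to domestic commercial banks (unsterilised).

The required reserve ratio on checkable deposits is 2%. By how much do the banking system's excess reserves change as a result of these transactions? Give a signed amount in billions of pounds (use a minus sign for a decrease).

+£130.32 billion

Government spending £351 billion: reserves +£351B, deposits +£351B.
Currency deposit £83 billion: reserves +£83B, deposits +£83B.
FX sale £295 billion: reserves −£295B, deposits 0.
Totals: Δreserves = +£139B, Δdeposits = +£434B.
Δrequired reserves = 2% × +£434B = +£8.68B.
Δexcess reserves = Δreserves − Δrequired = +£139B − (+£8.68B) = +£130.32 billion.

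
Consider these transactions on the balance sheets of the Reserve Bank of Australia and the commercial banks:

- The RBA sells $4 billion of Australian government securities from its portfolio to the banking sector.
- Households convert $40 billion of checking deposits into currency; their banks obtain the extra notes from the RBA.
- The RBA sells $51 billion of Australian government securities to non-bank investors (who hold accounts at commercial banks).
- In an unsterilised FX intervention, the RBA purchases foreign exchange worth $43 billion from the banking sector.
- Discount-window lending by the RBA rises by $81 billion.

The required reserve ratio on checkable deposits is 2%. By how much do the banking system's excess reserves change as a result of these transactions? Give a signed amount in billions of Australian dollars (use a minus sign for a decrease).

+$30.82 billion

OMO sale (to banks) $4 billion: reserves −$4B, deposits 0.
Currency withdrawal $40 billion: reserves −$40B, deposits −$40B.
Asset sale (to non-banks) $51 billion: reserves −$51B, deposits −$51B.
FX purchase $43 billion: reserves +$43B, deposits 0.
Discount-window loan $81 billion: reserves +$81B, deposits 0.
Totals: Δreserves = +$29B, Δdeposits = −$91B.
Δrequired reserves = 2% × −$91B = −$1.82B.
Δexcess reserves = Δreserves − Δrequired = +$29B − (−$1.82B) = +$30.82 billion.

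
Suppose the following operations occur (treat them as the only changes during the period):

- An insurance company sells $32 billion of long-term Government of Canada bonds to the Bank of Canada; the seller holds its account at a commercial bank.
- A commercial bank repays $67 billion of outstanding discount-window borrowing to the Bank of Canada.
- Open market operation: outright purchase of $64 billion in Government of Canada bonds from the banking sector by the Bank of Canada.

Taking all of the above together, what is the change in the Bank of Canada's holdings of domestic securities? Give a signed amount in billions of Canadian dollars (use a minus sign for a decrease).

+$96 billion

Asset purchase (from non-banks) $32 billion: securities added to the Bank of Canada's portfolio → +$32B.
Discount-window repayment $67 billion: the Bank of Canada's securities portfolio is untouched → 0.
OMO purchase (from banks) $64 billion: securities added to the Bank of Canada's portfolio → +$64B.
Net: 32 + 0 + 64 = +$96 billion.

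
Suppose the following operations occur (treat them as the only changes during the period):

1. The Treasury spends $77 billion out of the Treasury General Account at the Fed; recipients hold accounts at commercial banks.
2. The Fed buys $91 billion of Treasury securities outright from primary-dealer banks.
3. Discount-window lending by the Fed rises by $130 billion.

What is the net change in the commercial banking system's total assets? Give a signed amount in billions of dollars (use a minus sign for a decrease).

Fed balance sheet:
  Assets:      Securities +$91B, Loans to banks +$130B
  Liabilities: Bank reserves +$298B, Government deposits −$77B
Commercial banking system:
  Assets:      Reserves at CB +$298B, Securities −$91B
  Liabilities: Checkable deposits +$77B, Borrowings from CB +$130B
Change in total bank assets = +$207 billion.

+$207 billion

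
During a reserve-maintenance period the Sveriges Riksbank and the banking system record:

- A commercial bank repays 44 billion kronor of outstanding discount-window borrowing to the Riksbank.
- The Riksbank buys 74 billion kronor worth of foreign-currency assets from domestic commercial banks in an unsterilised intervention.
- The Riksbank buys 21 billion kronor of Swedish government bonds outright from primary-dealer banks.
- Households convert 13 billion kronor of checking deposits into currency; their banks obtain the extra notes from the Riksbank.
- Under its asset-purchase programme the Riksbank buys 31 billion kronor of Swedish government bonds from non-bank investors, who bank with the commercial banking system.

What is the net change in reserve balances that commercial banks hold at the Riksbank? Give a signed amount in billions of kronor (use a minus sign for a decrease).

Riksbank balance sheet:
  Assets:      Securities +52B, Loans to banks −44B, Foreign assets +74B
  Liabilities: Bank reserves +69B, Currency in circulation +13B
Commercial banking system:
  Assets:      Reserves at CB +69B, Securities −21B, Foreign assets −74B
  Liabilities: Checkable deposits +18B, Borrowings from CB −44B
So the change in reserve balances that commercial banks hold at the Riksbank is +69 billion.

+69 billion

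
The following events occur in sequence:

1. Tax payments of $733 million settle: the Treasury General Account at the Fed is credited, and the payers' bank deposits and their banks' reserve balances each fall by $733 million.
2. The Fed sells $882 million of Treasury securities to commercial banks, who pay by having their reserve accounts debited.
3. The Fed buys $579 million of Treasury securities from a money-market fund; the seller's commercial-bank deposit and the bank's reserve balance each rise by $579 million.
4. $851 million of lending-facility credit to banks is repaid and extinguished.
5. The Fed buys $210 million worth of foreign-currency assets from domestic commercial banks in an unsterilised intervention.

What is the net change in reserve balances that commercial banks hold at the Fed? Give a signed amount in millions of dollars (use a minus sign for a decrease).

-$1677 million

Government account inflow $733 million: funds move from bank reserves into the government account → −$733M.
OMO sale (to banks) $882 million: the buying banks pay out of their reserve balances → −$882M.
Asset purchase (from non-banks) $579 million: the Fed pays by crediting reserve accounts → +$579M.
Discount-window repayment $851 million: repayment is debited from reserves → −$851M.
FX purchase $210 million: the Fed pays by crediting reserve accounts → +$210M.
Net: −733 − 882 + 579 − 851 + 210 = -$1677 million.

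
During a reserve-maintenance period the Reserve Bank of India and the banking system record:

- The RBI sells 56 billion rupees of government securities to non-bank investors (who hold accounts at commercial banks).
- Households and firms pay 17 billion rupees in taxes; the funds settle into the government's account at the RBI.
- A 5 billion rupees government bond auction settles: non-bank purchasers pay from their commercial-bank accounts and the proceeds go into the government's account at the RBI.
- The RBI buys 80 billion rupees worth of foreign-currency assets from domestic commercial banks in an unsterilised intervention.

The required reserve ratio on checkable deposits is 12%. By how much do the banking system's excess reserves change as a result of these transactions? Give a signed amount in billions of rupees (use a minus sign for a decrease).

+11.36 billion

Asset sale (to non-banks) 56 billion rupees: reserves −56B, deposits −56B.
Government account inflow 17 billion rupees: reserves −17B, deposits −17B.
Government account inflow 5 billion rupees: reserves −5B, deposits −5B.
FX purchase 80 billion rupees: reserves +80B, deposits 0.
Totals: Δreserves = +2B, Δdeposits = −78B.
Δrequired reserves = 12% × −78B = −9.36B.
Δexcess reserves = Δreserves − Δrequired = +2B − (−9.36B) = +11.36 billion.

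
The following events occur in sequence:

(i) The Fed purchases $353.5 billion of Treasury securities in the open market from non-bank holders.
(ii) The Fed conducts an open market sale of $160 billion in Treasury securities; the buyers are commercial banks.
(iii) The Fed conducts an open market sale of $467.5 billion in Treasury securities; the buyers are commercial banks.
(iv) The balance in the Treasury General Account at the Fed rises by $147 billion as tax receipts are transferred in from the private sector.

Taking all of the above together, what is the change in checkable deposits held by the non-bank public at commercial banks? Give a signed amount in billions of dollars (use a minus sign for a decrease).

Asset purchase (from non-banks) $353.5 billion: non-bank counterparties' bank balances rise → +$353.5B.
OMO sale (to banks) $160 billion: the counterparty is a bank, so public deposits are unchanged → 0.
OMO sale (to banks) $467.5 billion: the counterparty is a bank, so public deposits are unchanged → 0.
Government account inflow $147 billion: non-bank counterparties' bank balances fall → −$147B.
Net: 353.5 + 0 + 0 − 147 = +$206.5 billion.

+$206.5 billion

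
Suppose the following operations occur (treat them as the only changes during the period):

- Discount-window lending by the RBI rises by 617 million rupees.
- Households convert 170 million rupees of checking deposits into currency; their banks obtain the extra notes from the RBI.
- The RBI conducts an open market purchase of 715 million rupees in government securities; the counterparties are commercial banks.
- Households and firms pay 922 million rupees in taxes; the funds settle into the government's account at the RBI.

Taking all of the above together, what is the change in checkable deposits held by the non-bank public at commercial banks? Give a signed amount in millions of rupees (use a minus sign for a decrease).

-1092 million

RBI balance sheet:
  Assets:      Securities +715M, Loans to banks +617M
  Liabilities: Bank reserves +240M, Currency in circulation +170M, Government deposits +922M
Commercial banking system:
  Assets:      Reserves at CB +240M, Securities −715M
  Liabilities: Checkable deposits −1092M, Borrowings from CB +617M
So the change in checkable deposits held by the non-bank public at commercial banks is -1092 million.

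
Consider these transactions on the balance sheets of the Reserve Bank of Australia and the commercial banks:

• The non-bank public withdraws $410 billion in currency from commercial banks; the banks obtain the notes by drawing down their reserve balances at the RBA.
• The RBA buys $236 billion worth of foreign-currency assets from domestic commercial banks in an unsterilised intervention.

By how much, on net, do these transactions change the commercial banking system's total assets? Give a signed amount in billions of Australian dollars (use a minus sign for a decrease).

-$410 billion

RBA balance sheet:
  Assets:      Foreign assets +$236B
  Liabilities: Bank reserves −$174B, Currency in circulation +$410B
Commercial banking system:
  Assets:      Reserves at CB −$174B, Foreign assets −$236B
  Liabilities: Checkable deposits −$410B
Change in total bank assets = -$410 billion.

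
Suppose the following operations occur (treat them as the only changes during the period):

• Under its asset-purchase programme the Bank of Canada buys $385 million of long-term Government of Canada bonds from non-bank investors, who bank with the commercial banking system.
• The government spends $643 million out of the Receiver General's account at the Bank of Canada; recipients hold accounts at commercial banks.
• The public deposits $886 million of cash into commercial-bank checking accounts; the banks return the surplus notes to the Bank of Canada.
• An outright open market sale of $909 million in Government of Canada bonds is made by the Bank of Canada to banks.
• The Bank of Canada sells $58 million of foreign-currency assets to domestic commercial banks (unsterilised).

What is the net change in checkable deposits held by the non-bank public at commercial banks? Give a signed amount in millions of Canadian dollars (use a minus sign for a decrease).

+$1914 million

Asset purchase (from non-banks) $385 million: non-bank counterparties' bank balances rise → +$385M.
Government spending $643 million: non-bank counterparties' bank balances rise → +$643M.
Currency deposit $886 million: non-bank counterparties' bank balances rise → +$886M.
OMO sale (to banks) $909 million: the counterparty is a bank, so public deposits are unchanged → 0.
FX sale $58 million: the counterparty is a bank, so public deposits are unchanged → 0.
Net: 385 + 643 + 886 + 0 + 0 = +$1914 million.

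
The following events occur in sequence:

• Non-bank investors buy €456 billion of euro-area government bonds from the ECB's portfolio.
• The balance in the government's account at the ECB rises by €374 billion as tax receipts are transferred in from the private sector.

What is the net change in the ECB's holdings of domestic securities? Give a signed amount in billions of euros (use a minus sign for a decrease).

Asset sale (to non-banks) €456 billion: securities removed from the ECB's portfolio → −€456B.
Government account inflow €374 billion: the ECB's securities portfolio is untouched → 0.
Net: −456 + 0 = -€456 billion.

-€456 billion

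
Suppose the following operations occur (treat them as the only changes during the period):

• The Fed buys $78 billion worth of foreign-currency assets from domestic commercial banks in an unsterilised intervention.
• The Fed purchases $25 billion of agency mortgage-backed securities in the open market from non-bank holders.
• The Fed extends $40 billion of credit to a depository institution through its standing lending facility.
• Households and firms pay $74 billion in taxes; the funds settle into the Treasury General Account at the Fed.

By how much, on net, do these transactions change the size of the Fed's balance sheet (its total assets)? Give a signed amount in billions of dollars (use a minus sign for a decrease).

FX purchase $78 billion: a Fed asset is acquired → +$78B.
Asset purchase (from non-banks) $25 billion: a Fed asset is acquired → +$25B.
Discount-window loan $40 billion: a Fed asset is acquired → +$40B.
Government account inflow $74 billion: only the composition of liabilities changes → 0.
Net: 78 + 25 + 40 + 0 = +$143 billion.

+$143 billion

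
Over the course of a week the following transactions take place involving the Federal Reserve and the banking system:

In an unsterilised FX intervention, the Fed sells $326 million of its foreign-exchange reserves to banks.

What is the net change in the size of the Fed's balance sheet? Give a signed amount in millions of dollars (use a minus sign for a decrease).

-$326 million

FX sale $326 million: a Fed asset is shed → −$326M.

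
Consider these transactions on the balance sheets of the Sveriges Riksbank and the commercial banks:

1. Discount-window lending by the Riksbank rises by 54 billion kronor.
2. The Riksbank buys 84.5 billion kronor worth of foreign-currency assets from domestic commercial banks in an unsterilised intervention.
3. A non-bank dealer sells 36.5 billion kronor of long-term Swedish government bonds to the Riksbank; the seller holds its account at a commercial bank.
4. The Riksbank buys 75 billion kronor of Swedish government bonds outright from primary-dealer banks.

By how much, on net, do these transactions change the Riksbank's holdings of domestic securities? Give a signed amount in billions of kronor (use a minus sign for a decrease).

+111.5 billion

Riksbank balance sheet:
  Assets:      Securities +111.5B, Loans to banks +54B, Foreign assets +84.5B
  Liabilities: Bank reserves +250B
Commercial banking system:
  Assets:      Reserves at CB +250B, Securities −75B, Foreign assets −84.5B
  Liabilities: Checkable deposits +36.5B, Borrowings from CB +54B
So the change in the Riksbank's holdings of domestic securities is +111.5 billion.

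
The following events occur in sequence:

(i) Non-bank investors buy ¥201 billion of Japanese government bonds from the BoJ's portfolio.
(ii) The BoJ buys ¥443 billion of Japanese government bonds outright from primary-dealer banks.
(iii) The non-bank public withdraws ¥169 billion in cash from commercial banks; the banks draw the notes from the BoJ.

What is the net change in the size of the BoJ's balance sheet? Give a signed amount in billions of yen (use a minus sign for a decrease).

+¥242 billion

BoJ balance sheet:
  Assets:      Securities +¥242B
  Liabilities: Bank reserves +¥73B, Currency in circulation +¥169B
Change in total BoJ assets = +¥242 billion.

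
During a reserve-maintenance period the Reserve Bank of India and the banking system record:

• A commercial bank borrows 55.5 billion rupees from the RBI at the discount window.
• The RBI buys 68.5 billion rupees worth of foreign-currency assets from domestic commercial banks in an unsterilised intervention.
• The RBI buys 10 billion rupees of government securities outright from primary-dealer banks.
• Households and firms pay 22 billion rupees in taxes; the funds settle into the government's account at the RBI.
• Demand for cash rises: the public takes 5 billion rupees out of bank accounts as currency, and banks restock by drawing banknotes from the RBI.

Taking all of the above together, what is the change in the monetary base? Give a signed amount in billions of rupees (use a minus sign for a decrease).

RBI balance sheet:
  Assets:      Securities +10B, Loans to banks +55.5B, Foreign assets +68.5B
  Liabilities: Bank reserves +107B, Currency in circulation +5B, Government deposits +22B
Commercial banking system:
  Assets:      Reserves at CB +107B, Securities −10B, Foreign assets −68.5B
  Liabilities: Checkable deposits −27B, Borrowings from CB +55.5B
Monetary base = currency + reserves: +5B + (+107B) = +112 billion.

+112 billion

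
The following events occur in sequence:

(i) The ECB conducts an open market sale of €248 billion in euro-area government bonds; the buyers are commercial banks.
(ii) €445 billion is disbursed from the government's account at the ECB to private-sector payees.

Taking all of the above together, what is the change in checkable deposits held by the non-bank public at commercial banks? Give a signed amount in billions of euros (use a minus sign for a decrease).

+€445 billion

OMO sale (to banks) €248 billion: the counterparty is a bank, so public deposits are unchanged → 0.
Government spending €445 billion: non-bank counterparties' bank balances rise → +€445B.
Net: 0 + 445 = +€445 billion.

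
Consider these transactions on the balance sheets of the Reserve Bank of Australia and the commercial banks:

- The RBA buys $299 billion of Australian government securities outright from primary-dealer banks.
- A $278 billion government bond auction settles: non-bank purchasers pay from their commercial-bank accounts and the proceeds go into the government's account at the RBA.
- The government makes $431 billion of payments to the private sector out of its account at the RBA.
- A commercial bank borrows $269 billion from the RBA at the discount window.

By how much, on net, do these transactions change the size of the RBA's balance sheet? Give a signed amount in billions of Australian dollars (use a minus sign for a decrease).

OMO purchase (from banks) $299 billion: an RBA asset is acquired → +$299B.
Government account inflow $278 billion: only the composition of liabilities changes → 0.
Government spending $431 billion: only the composition of liabilities changes → 0.
Discount-window loan $269 billion: an RBA asset is acquired → +$269B.
Net: 299 + 0 + 0 + 269 = +$568 billion.

+$568 billion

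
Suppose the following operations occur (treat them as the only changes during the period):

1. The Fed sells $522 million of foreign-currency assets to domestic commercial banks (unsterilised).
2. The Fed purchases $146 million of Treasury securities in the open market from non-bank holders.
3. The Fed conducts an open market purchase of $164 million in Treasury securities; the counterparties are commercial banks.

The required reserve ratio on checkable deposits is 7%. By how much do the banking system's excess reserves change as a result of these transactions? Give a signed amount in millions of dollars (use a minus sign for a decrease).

FX sale $522 million: reserves −$522M, deposits 0.
Asset purchase (from non-banks) $146 million: reserves +$146M, deposits +$146M.
OMO purchase (from banks) $164 million: reserves +$164M, deposits 0.
Totals: Δreserves = −$212M, Δdeposits = +$146M.
Δrequired reserves = 7% × +$146M = +$10.22M.
Δexcess reserves = Δreserves − Δrequired = −$212M − (+$10.22M) = -$222.22 million.

-$222.22 million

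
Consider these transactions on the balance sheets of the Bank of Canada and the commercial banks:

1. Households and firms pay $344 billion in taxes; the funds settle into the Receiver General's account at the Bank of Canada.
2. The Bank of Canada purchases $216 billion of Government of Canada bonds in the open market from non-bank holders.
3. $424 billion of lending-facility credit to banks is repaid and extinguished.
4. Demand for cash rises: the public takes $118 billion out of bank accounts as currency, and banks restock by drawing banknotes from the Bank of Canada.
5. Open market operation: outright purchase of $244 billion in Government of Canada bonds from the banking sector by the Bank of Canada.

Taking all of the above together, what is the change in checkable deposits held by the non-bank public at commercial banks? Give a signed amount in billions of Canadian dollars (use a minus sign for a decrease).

-$246 billion

Government account inflow $344 billion: non-bank counterparties' bank balances fall → −$344B.
Asset purchase (from non-banks) $216 billion: non-bank counterparties' bank balances rise → +$216B.
Discount-window repayment $424 billion: the counterparty is a bank, so public deposits are unchanged → 0.
Currency withdrawal $118 billion: non-bank counterparties' bank balances fall → −$118B.
OMO purchase (from banks) $244 billion: the counterparty is a bank, so public deposits are unchanged → 0.
Net: −344 + 216 + 0 − 118 + 0 = -$246 billion.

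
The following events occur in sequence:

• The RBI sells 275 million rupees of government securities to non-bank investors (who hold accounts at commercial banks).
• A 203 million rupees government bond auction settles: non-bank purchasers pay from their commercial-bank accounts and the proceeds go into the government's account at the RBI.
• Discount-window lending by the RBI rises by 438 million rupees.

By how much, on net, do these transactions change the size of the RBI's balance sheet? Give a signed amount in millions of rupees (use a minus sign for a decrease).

Asset sale (to non-banks) 275 million rupees: an RBI asset is shed → −275M.
Government account inflow 203 million rupees: only the composition of liabilities changes → 0.
Discount-window loan 438 million rupees: an RBI asset is acquired → +438M.
Net: −275 + 0 + 438 = +163 million.

+163 million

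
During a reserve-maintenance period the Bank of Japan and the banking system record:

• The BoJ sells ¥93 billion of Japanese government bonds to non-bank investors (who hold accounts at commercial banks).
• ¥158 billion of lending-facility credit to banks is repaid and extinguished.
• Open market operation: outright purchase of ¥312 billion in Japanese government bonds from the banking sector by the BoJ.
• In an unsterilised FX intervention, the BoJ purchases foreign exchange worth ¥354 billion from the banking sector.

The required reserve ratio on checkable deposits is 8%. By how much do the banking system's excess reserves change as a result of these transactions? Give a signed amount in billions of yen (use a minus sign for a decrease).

Asset sale (to non-banks) ¥93 billion: reserves −¥93B, deposits −¥93B.
Discount-window repayment ¥158 billion: reserves −¥158B, deposits 0.
OMO purchase (from banks) ¥312 billion: reserves +¥312B, deposits 0.
FX purchase ¥354 billion: reserves +¥354B, deposits 0.
Totals: Δreserves = +¥415B, Δdeposits = −¥93B.
Δrequired reserves = 8% × −¥93B = −¥7.44B.
Δexcess reserves = Δreserves − Δrequired = +¥415B − (−¥7.44B) = +¥422.44 billion.

+¥422.44 billion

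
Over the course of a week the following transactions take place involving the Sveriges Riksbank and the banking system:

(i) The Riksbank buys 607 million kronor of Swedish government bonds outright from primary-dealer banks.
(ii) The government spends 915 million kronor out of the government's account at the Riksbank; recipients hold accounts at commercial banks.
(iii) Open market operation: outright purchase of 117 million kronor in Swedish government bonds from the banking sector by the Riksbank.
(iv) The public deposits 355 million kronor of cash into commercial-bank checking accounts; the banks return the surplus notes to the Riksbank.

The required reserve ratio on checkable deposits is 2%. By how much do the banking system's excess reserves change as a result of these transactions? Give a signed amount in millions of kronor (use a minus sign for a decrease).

+1968.6 million

OMO purchase (from banks) 607 million kronor: reserves +607M, deposits 0.
Government spending 915 million kronor: reserves +915M, deposits +915M.
OMO purchase (from banks) 117 million kronor: reserves +117M, deposits 0.
Currency deposit 355 million kronor: reserves +355M, deposits +355M.
Totals: Δreserves = +1994M, Δdeposits = +1270M.
Δrequired reserves = 2% × +1270M = +25.4M.
Δexcess reserves = Δreserves − Δrequired = +1994M − (+25.4M) = +1968.6 million.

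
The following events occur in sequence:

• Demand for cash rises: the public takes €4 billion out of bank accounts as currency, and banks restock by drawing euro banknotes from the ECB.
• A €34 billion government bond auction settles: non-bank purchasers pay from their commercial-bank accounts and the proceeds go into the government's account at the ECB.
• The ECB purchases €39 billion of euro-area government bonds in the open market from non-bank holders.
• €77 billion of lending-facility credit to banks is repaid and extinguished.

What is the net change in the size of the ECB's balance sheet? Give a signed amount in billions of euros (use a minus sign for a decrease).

-€38 billion

Currency withdrawal €4 billion: only the composition of liabilities changes → 0.
Government account inflow €34 billion: only the composition of liabilities changes → 0.
Asset purchase (from non-banks) €39 billion: an ECB asset is acquired → +€39B.
Discount-window repayment €77 billion: an ECB asset is shed → −€77B.
Net: 0 + 0 + 39 − 77 = -€38 billion.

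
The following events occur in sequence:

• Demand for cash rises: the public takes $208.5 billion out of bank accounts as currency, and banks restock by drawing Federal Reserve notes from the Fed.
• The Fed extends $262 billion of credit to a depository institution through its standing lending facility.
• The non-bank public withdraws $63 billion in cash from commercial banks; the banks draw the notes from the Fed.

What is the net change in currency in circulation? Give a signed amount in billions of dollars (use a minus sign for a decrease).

Currency withdrawal $208.5 billion: notes leave the central bank → +$208.5B.
Discount-window loan $262 billion: no currency enters or leaves circulation → 0.
Currency withdrawal $63 billion: notes leave the central bank → +$63B.
Net: 208.5 + 0 + 63 = +$271.5 billion.

+$271.5 billion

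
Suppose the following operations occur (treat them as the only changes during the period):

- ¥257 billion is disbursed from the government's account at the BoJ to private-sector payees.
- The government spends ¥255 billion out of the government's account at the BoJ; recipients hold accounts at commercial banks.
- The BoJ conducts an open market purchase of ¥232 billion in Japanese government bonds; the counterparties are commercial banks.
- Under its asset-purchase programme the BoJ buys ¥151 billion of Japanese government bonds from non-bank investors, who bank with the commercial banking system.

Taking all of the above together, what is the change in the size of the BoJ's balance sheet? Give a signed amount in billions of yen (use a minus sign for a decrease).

+¥383 billion

BoJ balance sheet:
  Assets:      Securities +¥383B
  Liabilities: Bank reserves +¥895B, Government deposits −¥512B
Commercial banking system:
  Assets:      Reserves at CB +¥895B, Securities −¥232B
  Liabilities: Checkable deposits +¥663B
Change in total BoJ assets = +¥383 billion.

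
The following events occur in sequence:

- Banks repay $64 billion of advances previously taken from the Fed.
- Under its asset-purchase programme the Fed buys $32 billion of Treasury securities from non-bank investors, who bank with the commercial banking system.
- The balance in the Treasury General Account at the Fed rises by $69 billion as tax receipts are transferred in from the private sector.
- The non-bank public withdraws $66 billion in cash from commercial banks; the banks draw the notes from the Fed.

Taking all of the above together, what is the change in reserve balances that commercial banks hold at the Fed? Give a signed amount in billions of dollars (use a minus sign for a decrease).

-$167 billion

Discount-window repayment $64 billion: repayment is debited from reserves → −$64B.
Asset purchase (from non-banks) $32 billion: the Fed pays by crediting reserve accounts → +$32B.
Government account inflow $69 billion: funds move from bank reserves into the government account → −$69B.
Currency withdrawal $66 billion: banks swap reserves for currency → −$66B.
Net: −64 + 32 − 69 − 66 = -$167 billion.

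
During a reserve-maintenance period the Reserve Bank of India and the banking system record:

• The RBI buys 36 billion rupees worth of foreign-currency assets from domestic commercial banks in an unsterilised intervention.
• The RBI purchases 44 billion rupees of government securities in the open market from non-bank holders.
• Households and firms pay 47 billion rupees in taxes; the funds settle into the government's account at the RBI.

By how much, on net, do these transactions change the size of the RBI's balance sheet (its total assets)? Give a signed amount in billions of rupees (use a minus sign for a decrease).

FX purchase 36 billion rupees: an RBI asset is acquired → +36B.
Asset purchase (from non-banks) 44 billion rupees: an RBI asset is acquired → +44B.
Government account inflow 47 billion rupees: only the composition of liabilities changes → 0.
Net: 36 + 44 + 0 = +80 billion.

+80 billion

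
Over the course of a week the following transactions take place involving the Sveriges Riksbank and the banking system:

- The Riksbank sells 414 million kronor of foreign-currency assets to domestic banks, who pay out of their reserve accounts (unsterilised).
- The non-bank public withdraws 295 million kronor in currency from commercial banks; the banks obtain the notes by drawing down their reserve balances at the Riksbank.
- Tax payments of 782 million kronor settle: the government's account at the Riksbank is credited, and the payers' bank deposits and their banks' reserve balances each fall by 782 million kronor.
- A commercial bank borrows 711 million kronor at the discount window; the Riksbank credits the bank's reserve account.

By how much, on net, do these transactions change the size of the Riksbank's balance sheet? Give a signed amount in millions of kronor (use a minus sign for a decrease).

FX sale 414 million kronor: a Riksbank asset is shed → −414M.
Currency withdrawal 295 million kronor: only the composition of liabilities changes → 0.
Government account inflow 782 million kronor: only the composition of liabilities changes → 0.
Discount-window loan 711 million kronor: a Riksbank asset is acquired → +711M.
Net: −414 + 0 + 0 + 711 = +297 million.

+297 million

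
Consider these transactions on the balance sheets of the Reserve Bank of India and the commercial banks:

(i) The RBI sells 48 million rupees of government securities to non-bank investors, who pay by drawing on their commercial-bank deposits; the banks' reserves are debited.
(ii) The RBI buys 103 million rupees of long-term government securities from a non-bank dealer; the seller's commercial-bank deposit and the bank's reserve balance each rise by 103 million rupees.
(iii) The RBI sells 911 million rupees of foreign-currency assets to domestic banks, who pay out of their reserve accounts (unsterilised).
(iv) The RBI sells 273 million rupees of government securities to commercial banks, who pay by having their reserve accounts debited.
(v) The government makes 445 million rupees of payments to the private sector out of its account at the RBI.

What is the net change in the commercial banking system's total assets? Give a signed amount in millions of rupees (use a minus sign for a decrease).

RBI balance sheet:
  Assets:      Securities −218M, Foreign assets −911M
  Liabilities: Bank reserves −684M, Government deposits −445M
Commercial banking system:
  Assets:      Reserves at CB −684M, Securities +273M, Foreign assets +911M
  Liabilities: Checkable deposits +500M
Change in total bank assets = +500 million.

+500 million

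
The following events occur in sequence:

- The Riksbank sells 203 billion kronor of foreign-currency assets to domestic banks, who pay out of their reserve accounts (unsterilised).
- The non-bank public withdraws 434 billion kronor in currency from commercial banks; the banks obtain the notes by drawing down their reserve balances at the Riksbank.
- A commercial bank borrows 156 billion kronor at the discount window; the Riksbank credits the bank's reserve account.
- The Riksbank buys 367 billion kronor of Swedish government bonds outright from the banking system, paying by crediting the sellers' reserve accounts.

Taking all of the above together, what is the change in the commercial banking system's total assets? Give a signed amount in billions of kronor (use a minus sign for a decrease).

-278 billion

FX sale 203 billion kronor: just an asset swap on bank balance sheets → 0.
Currency withdrawal 434 billion kronor: bank balance sheets shrink → −434B.
Discount-window loan 156 billion kronor: bank balance sheets expand → +156B.
OMO purchase (from banks) 367 billion kronor: just an asset swap on bank balance sheets → 0.
Net: 0 − 434 + 156 + 0 = -278 billion.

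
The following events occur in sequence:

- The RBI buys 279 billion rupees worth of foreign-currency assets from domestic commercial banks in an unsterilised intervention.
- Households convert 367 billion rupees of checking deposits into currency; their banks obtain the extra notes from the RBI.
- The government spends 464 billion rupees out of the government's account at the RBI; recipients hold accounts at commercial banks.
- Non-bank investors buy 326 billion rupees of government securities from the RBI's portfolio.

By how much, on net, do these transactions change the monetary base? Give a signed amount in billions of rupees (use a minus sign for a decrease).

RBI balance sheet:
  Assets:      Securities −326B, Foreign assets +279B
  Liabilities: Bank reserves +50B, Currency in circulation +367B, Government deposits −464B
Commercial banking system:
  Assets:      Reserves at CB +50B, Foreign assets −279B
  Liabilities: Checkable deposits −229B
Monetary base = currency + reserves: +367B + (+50B) = +417 billion.

+417 billion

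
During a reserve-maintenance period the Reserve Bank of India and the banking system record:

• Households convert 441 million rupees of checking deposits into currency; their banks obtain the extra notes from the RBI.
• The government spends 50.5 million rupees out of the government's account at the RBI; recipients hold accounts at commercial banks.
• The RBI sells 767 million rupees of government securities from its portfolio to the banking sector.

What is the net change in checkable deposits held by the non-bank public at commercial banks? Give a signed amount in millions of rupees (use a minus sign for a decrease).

-390.5 million

Currency withdrawal 441 million rupees: non-bank counterparties' bank balances fall → −441M.
Government spending 50.5 million rupees: non-bank counterparties' bank balances rise → +50.5M.
OMO sale (to banks) 767 million rupees: the counterparty is a bank, so public deposits are unchanged → 0.
Net: −441 + 50.5 + 0 = -390.5 million.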